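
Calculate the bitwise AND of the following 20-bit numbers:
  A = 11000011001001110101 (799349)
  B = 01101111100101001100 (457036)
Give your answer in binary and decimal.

Apply & to each column (1 only where both bits are 1):
  11000011001001110101
& 01101111100101001100
----------------------
  01000011000001000100

Answer: 01000011000001000100 (274500)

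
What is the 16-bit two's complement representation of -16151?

1. Binary of +16151:  0011111100010111
2. Invert bits:     1100000011101000
3. Add 1:           1100000011101001

Answer: 1100000011101001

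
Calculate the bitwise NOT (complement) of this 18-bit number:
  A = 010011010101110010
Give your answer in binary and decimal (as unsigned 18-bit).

Flip each bit (0->1, 1->0):
  010011010101110010
  101100101010001101

Answer: 101100101010001101 (182925)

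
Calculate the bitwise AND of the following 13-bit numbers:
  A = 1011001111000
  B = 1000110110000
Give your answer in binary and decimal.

Apply & to each column (1 only where both bits are 1):
  1011001111000
& 1000110110000
---------------
  1000000110000

Answer: 1000000110000 (4144)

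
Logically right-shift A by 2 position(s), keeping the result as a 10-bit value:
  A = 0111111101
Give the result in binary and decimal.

Logical shift right by 2: drop the bottom 2 bit(s), prepend 2 zero(s) on the left.
  0111111101  ->  keep [01111111], discard [01], prepend 00
= 0001111111

Answer: 0001111111 (127)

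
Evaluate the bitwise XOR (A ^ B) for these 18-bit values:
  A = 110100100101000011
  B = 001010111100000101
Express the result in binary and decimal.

Apply ^ to each column (1 where bits differ):
  110100100101000011
^ 001010111100000101
--------------------
  111110011001000110

Answer: 111110011001000110 (255558)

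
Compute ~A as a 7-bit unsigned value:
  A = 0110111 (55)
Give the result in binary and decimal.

Flip each bit (0->1, 1->0):
  0110111
  1001000

Answer: 1001000 (72)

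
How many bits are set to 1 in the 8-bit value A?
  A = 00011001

00011001
1-bits at positions (from bit 0 = LSB): 0, 3, 4
Count = 3

Answer: 3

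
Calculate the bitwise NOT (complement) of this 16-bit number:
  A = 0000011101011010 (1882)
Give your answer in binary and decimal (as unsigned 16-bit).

Flip each bit (0->1, 1->0):
  0000011101011010
  1111100010100101

Answer: 1111100010100101 (63653)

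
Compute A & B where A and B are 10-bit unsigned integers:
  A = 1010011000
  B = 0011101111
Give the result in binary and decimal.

Apply & to each column (1 only where both bits are 1):
  1010011000
& 0011101111
------------
  0010001000

Answer: 0010001000 (136)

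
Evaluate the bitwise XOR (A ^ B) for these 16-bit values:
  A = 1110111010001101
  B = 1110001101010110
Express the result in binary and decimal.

Apply ^ to each column (1 where bits differ):
  1110111010001101
^ 1110001101010110
------------------
  0000110111011011

Answer: 0000110111011011 (3547)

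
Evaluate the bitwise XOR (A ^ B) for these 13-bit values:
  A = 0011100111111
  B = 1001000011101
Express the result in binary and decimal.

Apply ^ to each column (1 where bits differ):
  0011100111111
^ 1001000011101
---------------
  1010100100010

Answer: 1010100100010 (5410)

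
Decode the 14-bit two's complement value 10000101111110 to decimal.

MSB is 1, so the value is negative. Find the magnitude:
1. Invert bits:  01111010000001
2. Add 1:        01111010000010  = 7810
3. Apply sign:   -7810

Answer: -7810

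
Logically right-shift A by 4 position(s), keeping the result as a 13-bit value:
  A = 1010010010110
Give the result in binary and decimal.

Logical shift right by 4: drop the bottom 4 bit(s), prepend 4 zero(s) on the left.
  1010010010110  ->  keep [101001001], discard [0110], prepend 0000
= 0000101001001

Answer: 0000101001001 (329)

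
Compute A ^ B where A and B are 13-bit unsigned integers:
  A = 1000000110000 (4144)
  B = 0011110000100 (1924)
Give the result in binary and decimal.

Apply ^ to each column (1 where bits differ):
  1000000110000
^ 0011110000100
---------------
  1011110110100

Answer: 1011110110100 (6068)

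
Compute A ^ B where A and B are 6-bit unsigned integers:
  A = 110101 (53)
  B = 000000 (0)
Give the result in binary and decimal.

Apply ^ to each column (1 where bits differ):
  110101
^ 000000
--------
  110101

Answer: 110101 (53)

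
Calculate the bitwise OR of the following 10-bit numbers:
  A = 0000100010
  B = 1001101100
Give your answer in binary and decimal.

Apply | to each column (1 where either bit is 1):
  0000100010
| 1001101100
------------
  1001101110

Answer: 1001101110 (622)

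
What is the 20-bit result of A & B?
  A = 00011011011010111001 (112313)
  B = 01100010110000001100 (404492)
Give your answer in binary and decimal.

Apply & to each column (1 only where both bits are 1):
  00011011011010111001
& 01100010110000001100
----------------------
  00000010010000001000

Answer: 00000010010000001000 (9224)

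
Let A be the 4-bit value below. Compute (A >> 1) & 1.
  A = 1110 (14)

Bit 1 is the 2nd from the right.
  1110
    ^
That bit is 1.

Answer: 1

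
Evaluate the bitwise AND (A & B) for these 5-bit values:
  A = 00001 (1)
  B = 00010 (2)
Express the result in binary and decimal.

Apply & to each column (1 only where both bits are 1):
  00001
& 00010
-------
  00000

Answer: 00000 (0)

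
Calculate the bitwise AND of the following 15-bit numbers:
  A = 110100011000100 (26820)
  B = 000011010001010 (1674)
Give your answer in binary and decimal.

Apply & to each column (1 only where both bits are 1):
  110100011000100
& 000011010001010
-----------------
  000000010000000

Answer: 000000010000000 (128)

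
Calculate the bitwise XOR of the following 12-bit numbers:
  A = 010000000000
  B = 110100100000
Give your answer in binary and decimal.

Apply ^ to each column (1 where bits differ):
  010000000000
^ 110100100000
--------------
  100100100000

Answer: 100100100000 (2336)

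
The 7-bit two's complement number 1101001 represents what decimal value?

MSB is 1, so the value is negative. Find the magnitude:
1. Invert bits:  0010110
2. Add 1:        0010111  = 23
3. Apply sign:   -23

Answer: -23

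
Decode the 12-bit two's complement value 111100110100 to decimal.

MSB is 1, so the value is negative. Find the magnitude:
1. Invert bits:  000011001011
2. Add 1:        000011001100  = 204
3. Apply sign:   -204

Answer: -204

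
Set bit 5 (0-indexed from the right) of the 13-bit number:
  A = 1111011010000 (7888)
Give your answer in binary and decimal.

Mask = 1 << 5 = 0000000100000
Bit 5 of A is 0, so OR-ing with the mask flips it to 1.
  1111011010000
| 0000000100000
---------------
  1111011110000

Answer: 1111011110000 (7920)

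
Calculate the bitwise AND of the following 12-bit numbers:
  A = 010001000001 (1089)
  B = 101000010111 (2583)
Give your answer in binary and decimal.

Apply & to each column (1 only where both bits are 1):
  010001000001
& 101000010111
--------------
  000000000001

Answer: 000000000001 (1)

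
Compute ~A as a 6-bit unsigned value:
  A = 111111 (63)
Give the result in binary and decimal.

Flip each bit (0->1, 1->0):
  111111
  000000

Answer: 000000 (0)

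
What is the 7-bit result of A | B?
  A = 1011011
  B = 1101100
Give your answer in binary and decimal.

Apply | to each column (1 where either bit is 1):
  1011011
| 1101100
---------
  1111111

Answer: 1111111 (127)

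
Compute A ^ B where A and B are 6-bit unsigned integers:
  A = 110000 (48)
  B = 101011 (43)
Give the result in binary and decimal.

Apply ^ to each column (1 where bits differ):
  110000
^ 101011
--------
  011011

Answer: 011011 (27)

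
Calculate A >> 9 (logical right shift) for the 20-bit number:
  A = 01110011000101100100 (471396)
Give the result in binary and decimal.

Logical shift right by 9: drop the bottom 9 bit(s), prepend 9 zero(s) on the left.
  01110011000101100100  ->  keep [01110011000], discard [101100100], prepend 000000000
= 00000000001110011000

Answer: 00000000001110011000 (920)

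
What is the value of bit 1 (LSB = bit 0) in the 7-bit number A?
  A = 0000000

Bit 1 is the 2nd from the right.
  0000000
       ^
That bit is 0.

Answer: 0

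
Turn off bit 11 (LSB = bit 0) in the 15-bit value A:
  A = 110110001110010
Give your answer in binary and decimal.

Mask = ~(1 << 11) = 111011111111111
Bit 11 of A is 1, so AND-ing with the mask clears it to 0.
  110110001110010
& 111011111111111
-----------------
  110010001110010

Answer: 110010001110010 (25714)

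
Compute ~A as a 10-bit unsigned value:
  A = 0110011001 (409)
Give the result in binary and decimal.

Flip each bit (0->1, 1->0):
  0110011001
  1001100110

Answer: 1001100110 (614)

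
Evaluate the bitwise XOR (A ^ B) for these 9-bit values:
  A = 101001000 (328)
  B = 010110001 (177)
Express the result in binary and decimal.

Apply ^ to each column (1 where bits differ):
  101001000
^ 010110001
-----------
  111111001

Answer: 111111001 (505)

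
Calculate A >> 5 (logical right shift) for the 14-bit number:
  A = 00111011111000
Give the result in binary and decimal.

Logical shift right by 5: drop the bottom 5 bit(s), prepend 5 zero(s) on the left.
  00111011111000  ->  keep [001110111], discard [11000], prepend 00000
= 00000001110111

Answer: 00000001110111 (119)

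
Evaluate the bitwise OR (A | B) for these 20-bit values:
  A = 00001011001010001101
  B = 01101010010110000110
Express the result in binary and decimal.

Apply | to each column (1 where either bit is 1):
  00001011001010001101
| 01101010010110000110
----------------------
  01101011011110001111

Answer: 01101011011110001111 (440207)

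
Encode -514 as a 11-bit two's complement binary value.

1. Binary of +514:  01000000010
2. Invert bits:     10111111101
3. Add 1:           10111111110

Answer: 10111111110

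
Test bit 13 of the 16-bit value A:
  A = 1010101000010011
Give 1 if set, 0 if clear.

Bit 13 is the 14th from the right.
  1010101000010011
    ^
That bit is 1.

Answer: 1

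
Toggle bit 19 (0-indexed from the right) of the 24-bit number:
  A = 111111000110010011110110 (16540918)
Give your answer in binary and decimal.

Mask = 1 << 19 = 000010000000000000000000
Bit 19 of A is 1; XOR with the mask flips it to 0.
  111111000110010011110110
^ 000010000000000000000000
--------------------------
  111101000110010011110110

Answer: 111101000110010011110110 (16016630)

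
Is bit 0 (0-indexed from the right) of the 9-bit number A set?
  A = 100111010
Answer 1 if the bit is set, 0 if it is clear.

Bit 0 is the 1st from the right.
  100111010
          ^
That bit is 0.

Answer: 0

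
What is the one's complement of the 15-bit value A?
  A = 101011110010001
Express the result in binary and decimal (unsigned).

Flip each bit (0->1, 1->0):
  101011110010001
  010100001101110

Answer: 010100001101110 (10350)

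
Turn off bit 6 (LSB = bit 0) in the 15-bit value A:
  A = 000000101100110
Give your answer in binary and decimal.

Mask = ~(1 << 6) = 111111110111111
Bit 6 of A is 1, so AND-ing with the mask clears it to 0.
  000000101100110
& 111111110111111
-----------------
  000000100100110

Answer: 000000100100110 (294)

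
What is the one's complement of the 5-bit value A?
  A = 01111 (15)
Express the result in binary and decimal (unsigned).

Flip each bit (0->1, 1->0):
  01111
  10000

Answer: 10000 (16)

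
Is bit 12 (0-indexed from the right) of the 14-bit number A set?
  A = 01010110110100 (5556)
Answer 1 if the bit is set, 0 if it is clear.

Bit 12 is the 13th from the right.
  01010110110100
   ^
That bit is 1.

Answer: 1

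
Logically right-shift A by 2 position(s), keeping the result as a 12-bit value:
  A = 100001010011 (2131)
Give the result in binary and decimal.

Logical shift right by 2: drop the bottom 2 bit(s), prepend 2 zero(s) on the left.
  100001010011  ->  keep [1000010100], discard [11], prepend 00
= 001000010100

Answer: 001000010100 (532)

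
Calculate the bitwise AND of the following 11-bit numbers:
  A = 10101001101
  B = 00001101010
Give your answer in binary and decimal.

Apply & to each column (1 only where both bits are 1):
  10101001101
& 00001101010
-------------
  00001001000

Answer: 00001001000 (72)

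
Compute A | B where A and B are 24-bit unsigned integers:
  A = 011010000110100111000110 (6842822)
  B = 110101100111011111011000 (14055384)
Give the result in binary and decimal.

Apply | to each column (1 where either bit is 1):
  011010000110100111000110
| 110101100111011111011000
--------------------------
  111111100111111111011110

Answer: 111111100111111111011110 (16678878)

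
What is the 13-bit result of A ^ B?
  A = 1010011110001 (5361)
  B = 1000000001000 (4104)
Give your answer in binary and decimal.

Apply ^ to each column (1 where bits differ):
  1010011110001
^ 1000000001000
---------------
  0010011111001

Answer: 0010011111001 (1273)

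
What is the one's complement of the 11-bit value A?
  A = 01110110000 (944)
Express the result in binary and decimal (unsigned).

Flip each bit (0->1, 1->0):
  01110110000
  10001001111

Answer: 10001001111 (1103)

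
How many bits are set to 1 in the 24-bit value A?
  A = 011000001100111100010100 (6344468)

011000001100111100010100
1-bits at positions (from bit 0 = LSB): 2, 4, 8, 9, 10, 11, 14, 15, 21, 22
Count = 10

Answer: 10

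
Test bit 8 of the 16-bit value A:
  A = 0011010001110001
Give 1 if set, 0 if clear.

Bit 8 is the 9th from the right.
  0011010001110001
         ^
That bit is 0.

Answer: 0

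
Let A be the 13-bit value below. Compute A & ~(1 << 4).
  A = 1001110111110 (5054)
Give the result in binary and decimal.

Mask = ~(1 << 4) = 1111111101111
Bit 4 of A is 1, so AND-ing with the mask clears it to 0.
  1001110111110
& 1111111101111
---------------
  1001110101110

Answer: 1001110101110 (5038)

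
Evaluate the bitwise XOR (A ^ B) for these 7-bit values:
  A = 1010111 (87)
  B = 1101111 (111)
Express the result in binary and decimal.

Apply ^ to each column (1 where bits differ):
  1010111
^ 1101111
---------
  0111000

Answer: 0111000 (56)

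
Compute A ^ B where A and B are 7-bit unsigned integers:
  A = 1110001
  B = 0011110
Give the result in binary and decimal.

Apply ^ to each column (1 where bits differ):
  1110001
^ 0011110
---------
  1101111

Answer: 1101111 (111)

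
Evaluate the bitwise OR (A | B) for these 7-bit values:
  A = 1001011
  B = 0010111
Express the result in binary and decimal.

Apply | to each column (1 where either bit is 1):
  1001011
| 0010111
---------
  1011111

Answer: 1011111 (95)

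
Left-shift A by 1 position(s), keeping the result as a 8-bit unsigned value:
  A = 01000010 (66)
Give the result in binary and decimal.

Shift left by 1: drop the top 1 bit(s), append 1 zero(s) on the right.
  01000010  ->  discard [0], keep [1000010], append 0
= 10000100

Answer: 10000100 (132)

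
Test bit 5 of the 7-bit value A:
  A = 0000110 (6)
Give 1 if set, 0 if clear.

Bit 5 is the 6th from the right.
  0000110
   ^
That bit is 0.

Answer: 0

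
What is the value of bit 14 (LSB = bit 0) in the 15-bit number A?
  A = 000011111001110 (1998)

Bit 14 is the 15th from the right.
  000011111001110
  ^
That bit is 0.

Answer: 0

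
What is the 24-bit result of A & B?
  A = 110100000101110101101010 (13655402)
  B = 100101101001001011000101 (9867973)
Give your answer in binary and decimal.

Apply & to each column (1 only where both bits are 1):
  110100000101110101101010
& 100101101001001011000101
--------------------------
  100100000001000001000000

Answer: 100100000001000001000000 (9441344)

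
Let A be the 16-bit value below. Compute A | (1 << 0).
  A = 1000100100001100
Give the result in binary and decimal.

Mask = 1 << 0 = 0000000000000001
Bit 0 of A is 0, so OR-ing with the mask flips it to 1.
  1000100100001100
| 0000000000000001
------------------
  1000100100001101

Answer: 1000100100001101 (35085)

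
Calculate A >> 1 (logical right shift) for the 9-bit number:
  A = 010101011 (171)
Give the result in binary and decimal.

Logical shift right by 1: drop the bottom 1 bit(s), prepend 1 zero(s) on the left.
  010101011  ->  keep [01010101], discard [1], prepend 0
= 001010101

Answer: 001010101 (85)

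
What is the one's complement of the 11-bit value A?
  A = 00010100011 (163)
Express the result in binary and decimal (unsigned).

Flip each bit (0->1, 1->0):
  00010100011
  11101011100

Answer: 11101011100 (1884)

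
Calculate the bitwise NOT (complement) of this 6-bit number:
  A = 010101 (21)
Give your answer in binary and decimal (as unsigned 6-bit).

Flip each bit (0->1, 1->0):
  010101
  101010

Answer: 101010 (42)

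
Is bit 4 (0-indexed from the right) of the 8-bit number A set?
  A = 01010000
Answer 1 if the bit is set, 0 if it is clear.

Bit 4 is the 5th from the right.
  01010000
     ^
That bit is 1.

Answer: 1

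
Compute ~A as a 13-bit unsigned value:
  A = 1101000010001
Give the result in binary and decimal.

Flip each bit (0->1, 1->0):
  1101000010001
  0010111101110

Answer: 0010111101110 (1518)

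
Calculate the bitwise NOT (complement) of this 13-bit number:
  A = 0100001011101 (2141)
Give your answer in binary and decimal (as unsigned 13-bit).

Flip each bit (0->1, 1->0):
  0100001011101
  1011110100010

Answer: 1011110100010 (6050)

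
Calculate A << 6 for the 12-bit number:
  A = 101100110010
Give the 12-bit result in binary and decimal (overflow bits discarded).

Shift left by 6: drop the top 6 bit(s), append 6 zero(s) on the right.
  101100110010  ->  discard [101100], keep [110010], append 000000
= 110010000000

Answer: 110010000000 (3200)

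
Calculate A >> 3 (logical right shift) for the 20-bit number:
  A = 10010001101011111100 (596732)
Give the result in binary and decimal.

Logical shift right by 3: drop the bottom 3 bit(s), prepend 3 zero(s) on the left.
  10010001101011111100  ->  keep [10010001101011111], discard [100], prepend 000
= 00010010001101011111

Answer: 00010010001101011111 (74591)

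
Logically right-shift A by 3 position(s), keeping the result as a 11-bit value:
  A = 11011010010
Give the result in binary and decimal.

Logical shift right by 3: drop the bottom 3 bit(s), prepend 3 zero(s) on the left.
  11011010010  ->  keep [11011010], discard [010], prepend 000
= 00011011010

Answer: 00011011010 (218)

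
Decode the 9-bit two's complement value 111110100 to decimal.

MSB is 1, so the value is negative. Find the magnitude:
1. Invert bits:  000001011
2. Add 1:        000001100  = 12
3. Apply sign:   -12

Answer: -12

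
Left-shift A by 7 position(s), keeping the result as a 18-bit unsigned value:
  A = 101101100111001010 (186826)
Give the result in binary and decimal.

Shift left by 7: drop the top 7 bit(s), append 7 zero(s) on the right.
  101101100111001010  ->  discard [1011011], keep [00111001010], append 0000000
= 001110010100000000

Answer: 001110010100000000 (58624)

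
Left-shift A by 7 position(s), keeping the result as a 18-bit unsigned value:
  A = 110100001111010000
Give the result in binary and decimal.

Shift left by 7: drop the top 7 bit(s), append 7 zero(s) on the right.
  110100001111010000  ->  discard [1101000], keep [01111010000], append 0000000
= 011110100000000000

Answer: 011110100000000000 (124928)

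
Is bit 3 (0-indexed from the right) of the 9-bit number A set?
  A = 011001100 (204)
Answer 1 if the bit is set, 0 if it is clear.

Bit 3 is the 4th from the right.
  011001100
       ^
That bit is 1.

Answer: 1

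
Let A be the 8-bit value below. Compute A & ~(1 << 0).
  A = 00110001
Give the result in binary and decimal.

Mask = ~(1 << 0) = 11111110
Bit 0 of A is 1, so AND-ing with the mask clears it to 0.
  00110001
& 11111110
----------
  00110000

Answer: 00110000 (48)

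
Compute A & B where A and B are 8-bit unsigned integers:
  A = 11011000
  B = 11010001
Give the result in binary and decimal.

Apply & to each column (1 only where both bits are 1):
  11011000
& 11010001
----------
  11010000

Answer: 11010000 (208)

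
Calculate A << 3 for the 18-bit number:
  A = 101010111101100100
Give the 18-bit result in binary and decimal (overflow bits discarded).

Shift left by 3: drop the top 3 bit(s), append 3 zero(s) on the right.
  101010111101100100  ->  discard [101], keep [010111101100100], append 000
= 010111101100100000

Answer: 010111101100100000 (97056)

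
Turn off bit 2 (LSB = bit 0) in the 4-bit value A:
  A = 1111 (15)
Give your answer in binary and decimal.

Mask = ~(1 << 2) = 1011
Bit 2 of A is 1, so AND-ing with the mask clears it to 0.
  1111
& 1011
------
  1011

Answer: 1011 (11)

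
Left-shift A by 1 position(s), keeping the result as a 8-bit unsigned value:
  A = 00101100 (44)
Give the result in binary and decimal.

Shift left by 1: drop the top 1 bit(s), append 1 zero(s) on the right.
  00101100  ->  discard [0], keep [0101100], append 0
= 01011000

Answer: 01011000 (88)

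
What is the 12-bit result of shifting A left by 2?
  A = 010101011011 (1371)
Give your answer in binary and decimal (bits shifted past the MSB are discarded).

Shift left by 2: drop the top 2 bit(s), append 2 zero(s) on the right.
  010101011011  ->  discard [01], keep [0101011011], append 00
= 010101101100

Answer: 010101101100 (1388)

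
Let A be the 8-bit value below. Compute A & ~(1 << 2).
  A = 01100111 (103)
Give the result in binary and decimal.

Mask = ~(1 << 2) = 11111011
Bit 2 of A is 1, so AND-ing with the mask clears it to 0.
  01100111
& 11111011
----------
  01100011

Answer: 01100011 (99)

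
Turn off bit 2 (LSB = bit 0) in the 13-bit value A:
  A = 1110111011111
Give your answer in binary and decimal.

Mask = ~(1 << 2) = 1111111111011
Bit 2 of A is 1, so AND-ing with the mask clears it to 0.
  1110111011111
& 1111111111011
---------------
  1110111011011

Answer: 1110111011011 (7643)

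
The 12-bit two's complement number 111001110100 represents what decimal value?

MSB is 1, so the value is negative. Find the magnitude:
1. Invert bits:  000110001011
2. Add 1:        000110001100  = 396
3. Apply sign:   -396

Answer: -396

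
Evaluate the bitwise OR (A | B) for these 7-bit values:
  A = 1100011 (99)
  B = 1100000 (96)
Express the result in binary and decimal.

Apply | to each column (1 where either bit is 1):
  1100011
| 1100000
---------
  1100011

Answer: 1100011 (99)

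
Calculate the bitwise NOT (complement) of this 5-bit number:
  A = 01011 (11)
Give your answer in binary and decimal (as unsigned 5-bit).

Flip each bit (0->1, 1->0):
  01011
  10100

Answer: 10100 (20)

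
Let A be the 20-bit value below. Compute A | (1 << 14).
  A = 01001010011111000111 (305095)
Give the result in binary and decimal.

Mask = 1 << 14 = 00000100000000000000
Bit 14 of A is 0, so OR-ing with the mask flips it to 1.
  01001010011111000111
| 00000100000000000000
----------------------
  01001110011111000111

Answer: 01001110011111000111 (321479)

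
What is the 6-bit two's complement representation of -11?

1. Binary of +11:  001011
2. Invert bits:     110100
3. Add 1:           110101

Answer: 110101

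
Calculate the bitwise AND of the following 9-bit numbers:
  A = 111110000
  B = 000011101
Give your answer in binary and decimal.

Apply & to each column (1 only where both bits are 1):
  111110000
& 000011101
-----------
  000010000

Answer: 000010000 (16)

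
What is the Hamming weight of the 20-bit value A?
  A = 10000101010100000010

10000101010100000010
1-bits at positions (from bit 0 = LSB): 1, 8, 10, 12, 14, 19
Count = 6

Answer: 6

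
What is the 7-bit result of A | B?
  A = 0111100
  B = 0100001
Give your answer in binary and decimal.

Apply | to each column (1 where either bit is 1):
  0111100
| 0100001
---------
  0111101

Answer: 0111101 (61)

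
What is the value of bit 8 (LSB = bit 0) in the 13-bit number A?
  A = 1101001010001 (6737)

Bit 8 is the 9th from the right.
  1101001010001
      ^
That bit is 0.

Answer: 0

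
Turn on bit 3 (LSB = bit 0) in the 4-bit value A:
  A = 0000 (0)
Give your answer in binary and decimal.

Mask = 1 << 3 = 1000
Bit 3 of A is 0, so OR-ing with the mask flips it to 1.
  0000
| 1000
------
  1000

Answer: 1000 (8)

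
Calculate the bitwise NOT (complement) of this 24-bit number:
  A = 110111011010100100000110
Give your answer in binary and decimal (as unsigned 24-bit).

Flip each bit (0->1, 1->0):
  110111011010100100000110
  001000100101011011111001

Answer: 001000100101011011111001 (2250489)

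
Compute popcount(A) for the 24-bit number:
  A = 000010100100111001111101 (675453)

000010100100111001111101
1-bits at positions (from bit 0 = LSB): 0, 2, 3, 4, 5, 6, 9, 10, 11, 14, 17, 19
Count = 12

Answer: 12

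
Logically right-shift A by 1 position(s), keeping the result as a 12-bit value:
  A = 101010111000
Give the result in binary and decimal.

Logical shift right by 1: drop the bottom 1 bit(s), prepend 1 zero(s) on the left.
  101010111000  ->  keep [10101011100], discard [0], prepend 0
= 010101011100

Answer: 010101011100 (1372)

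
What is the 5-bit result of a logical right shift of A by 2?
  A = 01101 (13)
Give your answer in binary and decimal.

Logical shift right by 2: drop the bottom 2 bit(s), prepend 2 zero(s) on the left.
  01101  ->  keep [011], discard [01], prepend 00
= 00011

Answer: 00011 (3)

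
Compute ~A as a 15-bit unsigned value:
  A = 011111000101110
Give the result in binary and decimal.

Flip each bit (0->1, 1->0):
  011111000101110
  100000111010001

Answer: 100000111010001 (16849)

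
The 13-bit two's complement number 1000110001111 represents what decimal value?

MSB is 1, so the value is negative. Find the magnitude:
1. Invert bits:  0111001110000
2. Add 1:        0111001110001  = 3697
3. Apply sign:   -3697

Answer: -3697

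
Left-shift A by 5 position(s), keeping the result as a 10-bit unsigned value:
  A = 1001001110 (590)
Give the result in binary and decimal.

Shift left by 5: drop the top 5 bit(s), append 5 zero(s) on the right.
  1001001110  ->  discard [10010], keep [01110], append 00000
= 0111000000

Answer: 0111000000 (448)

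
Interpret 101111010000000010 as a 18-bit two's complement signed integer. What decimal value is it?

MSB is 1, so the value is negative. Find the magnitude:
1. Invert bits:  010000101111111101
2. Add 1:        010000101111111110  = 68606
3. Apply sign:   -68606

Answer: -68606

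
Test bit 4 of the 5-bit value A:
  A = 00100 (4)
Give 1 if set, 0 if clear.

Bit 4 is the 5th from the right.
  00100
  ^
That bit is 0.

Answer: 0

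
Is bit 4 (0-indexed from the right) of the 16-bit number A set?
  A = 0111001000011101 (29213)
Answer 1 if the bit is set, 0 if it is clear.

Bit 4 is the 5th from the right.
  0111001000011101
             ^
That bit is 1.

Answer: 1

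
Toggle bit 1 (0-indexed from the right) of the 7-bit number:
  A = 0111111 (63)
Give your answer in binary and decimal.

Mask = 1 << 1 = 0000010
Bit 1 of A is 1; XOR with the mask flips it to 0.
  0111111
^ 0000010
---------
  0111101

Answer: 0111101 (61)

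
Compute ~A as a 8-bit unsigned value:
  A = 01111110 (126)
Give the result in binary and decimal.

Flip each bit (0->1, 1->0):
  01111110
  10000001

Answer: 10000001 (129)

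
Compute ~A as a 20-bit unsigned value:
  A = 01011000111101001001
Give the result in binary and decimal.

Flip each bit (0->1, 1->0):
  01011000111101001001
  10100111000010110110

Answer: 10100111000010110110 (684214)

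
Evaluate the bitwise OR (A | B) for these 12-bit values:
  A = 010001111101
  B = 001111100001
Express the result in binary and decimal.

Apply | to each column (1 where either bit is 1):
  010001111101
| 001111100001
--------------
  011111111101

Answer: 011111111101 (2045)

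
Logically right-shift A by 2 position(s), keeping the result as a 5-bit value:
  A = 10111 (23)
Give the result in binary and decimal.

Logical shift right by 2: drop the bottom 2 bit(s), prepend 2 zero(s) on the left.
  10111  ->  keep [101], discard [11], prepend 00
= 00101

Answer: 00101 (5)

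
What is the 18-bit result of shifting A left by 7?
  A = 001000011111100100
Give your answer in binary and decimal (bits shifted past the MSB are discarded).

Shift left by 7: drop the top 7 bit(s), append 7 zero(s) on the right.
  001000011111100100  ->  discard [0010000], keep [11111100100], append 0000000
= 111111001000000000

Answer: 111111001000000000 (258560)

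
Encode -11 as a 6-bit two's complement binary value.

1. Binary of +11:  001011
2. Invert bits:     110100
3. Add 1:           110101

Answer: 110101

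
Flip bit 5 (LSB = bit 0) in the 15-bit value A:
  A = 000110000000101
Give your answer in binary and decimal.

Mask = 1 << 5 = 000000000100000
Bit 5 of A is 0; XOR with the mask flips it to 1.
  000110000000101
^ 000000000100000
-----------------
  000110000100101

Answer: 000110000100101 (3109)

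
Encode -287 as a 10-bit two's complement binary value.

1. Binary of +287:  0100011111
2. Invert bits:     1011100000
3. Add 1:           1011100001

Answer: 1011100001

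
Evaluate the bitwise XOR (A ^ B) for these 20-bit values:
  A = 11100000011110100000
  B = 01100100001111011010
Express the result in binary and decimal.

Apply ^ to each column (1 where bits differ):
  11100000011110100000
^ 01100100001111011010
----------------------
  10000100010001111010

Answer: 10000100010001111010 (541818)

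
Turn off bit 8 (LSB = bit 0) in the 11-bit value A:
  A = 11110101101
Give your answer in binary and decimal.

Mask = ~(1 << 8) = 11011111111
Bit 8 of A is 1, so AND-ing with the mask clears it to 0.
  11110101101
& 11011111111
-------------
  11010101101

Answer: 11010101101 (1709)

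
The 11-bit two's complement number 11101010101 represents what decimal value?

MSB is 1, so the value is negative. Find the magnitude:
1. Invert bits:  00010101010
2. Add 1:        00010101011  = 171
3. Apply sign:   -171

Answer: -171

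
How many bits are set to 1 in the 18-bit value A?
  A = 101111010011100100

101111010011100100
1-bits at positions (from bit 0 = LSB): 2, 5, 6, 7, 10, 12, 13, 14, 15, 17
Count = 10

Answer: 10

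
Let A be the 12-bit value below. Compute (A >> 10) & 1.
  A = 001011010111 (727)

Bit 10 is the 11th from the right.
  001011010111
   ^
That bit is 0.

Answer: 0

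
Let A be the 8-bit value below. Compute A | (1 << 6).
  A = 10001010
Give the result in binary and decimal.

Mask = 1 << 6 = 01000000
Bit 6 of A is 0, so OR-ing with the mask flips it to 1.
  10001010
| 01000000
----------
  11001010

Answer: 11001010 (202)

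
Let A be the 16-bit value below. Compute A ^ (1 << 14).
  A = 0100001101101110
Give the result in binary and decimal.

Mask = 1 << 14 = 0100000000000000
Bit 14 of A is 1; XOR with the mask flips it to 0.
  0100001101101110
^ 0100000000000000
------------------
  0000001101101110

Answer: 0000001101101110 (878)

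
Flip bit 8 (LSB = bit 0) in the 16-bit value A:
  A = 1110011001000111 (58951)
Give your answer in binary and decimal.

Mask = 1 << 8 = 0000000100000000
Bit 8 of A is 0; XOR with the mask flips it to 1.
  1110011001000111
^ 0000000100000000
------------------
  1110011101000111

Answer: 1110011101000111 (59207)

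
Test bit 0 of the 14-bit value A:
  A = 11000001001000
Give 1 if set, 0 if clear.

Bit 0 is the 1st from the right.
  11000001001000
               ^
That bit is 0.

Answer: 0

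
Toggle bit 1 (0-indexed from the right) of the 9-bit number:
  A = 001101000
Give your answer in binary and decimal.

Mask = 1 << 1 = 000000010
Bit 1 of A is 0; XOR with the mask flips it to 1.
  001101000
^ 000000010
-----------
  001101010

Answer: 001101010 (106)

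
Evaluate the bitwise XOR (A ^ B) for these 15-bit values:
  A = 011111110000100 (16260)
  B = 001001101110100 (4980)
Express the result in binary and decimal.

Apply ^ to each column (1 where bits differ):
  011111110000100
^ 001001101110100
-----------------
  010110011110000

Answer: 010110011110000 (11504)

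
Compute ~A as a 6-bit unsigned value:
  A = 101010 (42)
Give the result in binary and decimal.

Flip each bit (0->1, 1->0):
  101010
  010101

Answer: 010101 (21)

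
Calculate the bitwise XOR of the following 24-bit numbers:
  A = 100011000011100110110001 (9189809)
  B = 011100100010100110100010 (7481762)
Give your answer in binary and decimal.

Apply ^ to each column (1 where bits differ):
  100011000011100110110001
^ 011100100010100110100010
--------------------------
  111111100001000000010011

Answer: 111111100001000000010011 (16650259)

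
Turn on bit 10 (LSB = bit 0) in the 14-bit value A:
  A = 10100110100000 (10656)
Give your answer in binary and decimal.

Mask = 1 << 10 = 00010000000000
Bit 10 of A is 0, so OR-ing with the mask flips it to 1.
  10100110100000
| 00010000000000
----------------
  10110110100000

Answer: 10110110100000 (11680)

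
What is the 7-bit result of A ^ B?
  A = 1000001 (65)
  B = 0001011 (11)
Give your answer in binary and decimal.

Apply ^ to each column (1 where bits differ):
  1000001
^ 0001011
---------
  1001010

Answer: 1001010 (74)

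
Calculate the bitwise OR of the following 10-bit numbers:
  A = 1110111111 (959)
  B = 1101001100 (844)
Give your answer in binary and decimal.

Apply | to each column (1 where either bit is 1):
  1110111111
| 1101001100
------------
  1111111111

Answer: 1111111111 (1023)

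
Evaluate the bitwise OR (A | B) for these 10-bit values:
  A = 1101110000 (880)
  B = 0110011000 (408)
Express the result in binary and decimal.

Apply | to each column (1 where either bit is 1):
  1101110000
| 0110011000
------------
  1111111000

Answer: 1111111000 (1016)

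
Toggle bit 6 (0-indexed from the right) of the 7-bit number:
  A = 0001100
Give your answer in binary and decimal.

Mask = 1 << 6 = 1000000
Bit 6 of A is 0; XOR with the mask flips it to 1.
  0001100
^ 1000000
---------
  1001100

Answer: 1001100 (76)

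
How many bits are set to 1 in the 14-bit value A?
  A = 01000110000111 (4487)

01000110000111
1-bits at positions (from bit 0 = LSB): 0, 1, 2, 7, 8, 12
Count = 6

Answer: 6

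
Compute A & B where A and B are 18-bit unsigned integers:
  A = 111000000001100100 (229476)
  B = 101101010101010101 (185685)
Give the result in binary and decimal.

Apply & to each column (1 only where both bits are 1):
  111000000001100100
& 101101010101010101
--------------------
  101000000001000100

Answer: 101000000001000100 (163908)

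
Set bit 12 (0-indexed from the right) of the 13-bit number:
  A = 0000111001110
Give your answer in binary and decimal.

Mask = 1 << 12 = 1000000000000
Bit 12 of A is 0, so OR-ing with the mask flips it to 1.
  0000111001110
| 1000000000000
---------------
  1000111001110

Answer: 1000111001110 (4558)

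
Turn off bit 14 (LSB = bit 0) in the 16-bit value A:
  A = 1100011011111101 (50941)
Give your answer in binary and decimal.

Mask = ~(1 << 14) = 1011111111111111
Bit 14 of A is 1, so AND-ing with the mask clears it to 0.
  1100011011111101
& 1011111111111111
------------------
  1000011011111101

Answer: 1000011011111101 (34557)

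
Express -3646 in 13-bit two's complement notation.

1. Binary of +3646:  0111000111110
2. Invert bits:     1000111000001
3. Add 1:           1000111000010

Answer: 1000111000010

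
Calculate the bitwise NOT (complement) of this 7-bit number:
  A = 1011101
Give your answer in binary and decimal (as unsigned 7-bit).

Flip each bit (0->1, 1->0):
  1011101
  0100010

Answer: 0100010 (34)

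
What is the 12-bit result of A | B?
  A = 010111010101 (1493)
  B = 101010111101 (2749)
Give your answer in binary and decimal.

Apply | to each column (1 where either bit is 1):
  010111010101
| 101010111101
--------------
  111111111101

Answer: 111111111101 (4093)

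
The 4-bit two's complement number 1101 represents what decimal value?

MSB is 1, so the value is negative. Find the magnitude:
1. Invert bits:  0010
2. Add 1:        0011  = 3
3. Apply sign:   -3

Answer: -3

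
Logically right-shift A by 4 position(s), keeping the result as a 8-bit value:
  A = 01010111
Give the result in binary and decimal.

Logical shift right by 4: drop the bottom 4 bit(s), prepend 4 zero(s) on the left.
  01010111  ->  keep [0101], discard [0111], prepend 0000
= 00000101

Answer: 00000101 (5)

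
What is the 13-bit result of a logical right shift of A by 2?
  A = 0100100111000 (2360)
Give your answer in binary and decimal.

Logical shift right by 2: drop the bottom 2 bit(s), prepend 2 zero(s) on the left.
  0100100111000  ->  keep [01001001110], discard [00], prepend 00
= 0001001001110

Answer: 0001001001110 (590)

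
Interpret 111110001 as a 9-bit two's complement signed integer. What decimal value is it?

MSB is 1, so the value is negative. Find the magnitude:
1. Invert bits:  000001110
2. Add 1:        000001111  = 15
3. Apply sign:   -15

Answer: -15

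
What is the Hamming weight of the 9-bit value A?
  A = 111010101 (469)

111010101
1-bits at positions (from bit 0 = LSB): 0, 2, 4, 6, 7, 8
Count = 6

Answer: 6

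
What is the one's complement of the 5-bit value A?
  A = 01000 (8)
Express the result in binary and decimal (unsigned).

Flip each bit (0->1, 1->0):
  01000
  10111

Answer: 10111 (23)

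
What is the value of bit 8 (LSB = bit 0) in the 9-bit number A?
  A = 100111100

Bit 8 is the 9th from the right.
  100111100
  ^
That bit is 1.

Answer: 1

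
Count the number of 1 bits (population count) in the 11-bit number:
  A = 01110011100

01110011100
1-bits at positions (from bit 0 = LSB): 2, 3, 4, 7, 8, 9
Count = 6

Answer: 6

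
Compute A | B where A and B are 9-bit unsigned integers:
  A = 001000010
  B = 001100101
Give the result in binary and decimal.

Apply | to each column (1 where either bit is 1):
  001000010
| 001100101
-----------
  001100111

Answer: 001100111 (103)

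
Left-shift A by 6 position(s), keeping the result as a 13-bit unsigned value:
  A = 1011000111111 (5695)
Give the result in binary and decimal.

Shift left by 6: drop the top 6 bit(s), append 6 zero(s) on the right.
  1011000111111  ->  discard [101100], keep [0111111], append 000000
= 0111111000000

Answer: 0111111000000 (4032)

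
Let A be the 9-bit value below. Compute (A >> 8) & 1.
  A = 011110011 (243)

Bit 8 is the 9th from the right.
  011110011
  ^
That bit is 0.

Answer: 0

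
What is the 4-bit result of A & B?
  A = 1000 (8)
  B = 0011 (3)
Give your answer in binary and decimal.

Apply & to each column (1 only where both bits are 1):
  1000
& 0011
------
  0000

Answer: 0000 (0)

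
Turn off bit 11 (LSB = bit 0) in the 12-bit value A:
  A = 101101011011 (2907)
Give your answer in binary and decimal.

Mask = ~(1 << 11) = 011111111111
Bit 11 of A is 1, so AND-ing with the mask clears it to 0.
  101101011011
& 011111111111
--------------
  001101011011

Answer: 001101011011 (859)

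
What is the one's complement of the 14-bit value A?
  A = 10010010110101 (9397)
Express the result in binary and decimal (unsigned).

Flip each bit (0->1, 1->0):
  10010010110101
  01101101001010

Answer: 01101101001010 (6986)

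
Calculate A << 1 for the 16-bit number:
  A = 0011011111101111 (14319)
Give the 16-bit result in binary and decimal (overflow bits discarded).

Shift left by 1: drop the top 1 bit(s), append 1 zero(s) on the right.
  0011011111101111  ->  discard [0], keep [011011111101111], append 0
= 0110111111011110

Answer: 0110111111011110 (28638)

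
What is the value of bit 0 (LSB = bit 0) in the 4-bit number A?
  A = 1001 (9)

Bit 0 is the 1st from the right.
  1001
     ^
That bit is 1.

Answer: 1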